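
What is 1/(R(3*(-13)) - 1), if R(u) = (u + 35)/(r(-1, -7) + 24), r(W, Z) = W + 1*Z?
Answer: -⅘ ≈ -0.80000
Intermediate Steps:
r(W, Z) = W + Z
R(u) = 35/16 + u/16 (R(u) = (u + 35)/((-1 - 7) + 24) = (35 + u)/(-8 + 24) = (35 + u)/16 = (35 + u)*(1/16) = 35/16 + u/16)
1/(R(3*(-13)) - 1) = 1/((35/16 + (3*(-13))/16) - 1) = 1/((35/16 + (1/16)*(-39)) - 1) = 1/((35/16 - 39/16) - 1) = 1/(-¼ - 1) = 1/(-5/4) = -⅘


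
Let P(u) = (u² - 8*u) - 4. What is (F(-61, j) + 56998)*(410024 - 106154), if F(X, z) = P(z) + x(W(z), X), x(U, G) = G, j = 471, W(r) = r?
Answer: 83566073220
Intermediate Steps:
P(u) = -4 + u² - 8*u
F(X, z) = -4 + X + z² - 8*z (F(X, z) = (-4 + z² - 8*z) + X = -4 + X + z² - 8*z)
(F(-61, j) + 56998)*(410024 - 106154) = ((-4 - 61 + 471² - 8*471) + 56998)*(410024 - 106154) = ((-4 - 61 + 221841 - 3768) + 56998)*303870 = (218008 + 56998)*303870 = 275006*303870 = 83566073220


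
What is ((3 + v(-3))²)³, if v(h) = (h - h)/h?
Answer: 729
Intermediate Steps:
v(h) = 0 (v(h) = 0/h = 0)
((3 + v(-3))²)³ = ((3 + 0)²)³ = (3²)³ = 9³ = 729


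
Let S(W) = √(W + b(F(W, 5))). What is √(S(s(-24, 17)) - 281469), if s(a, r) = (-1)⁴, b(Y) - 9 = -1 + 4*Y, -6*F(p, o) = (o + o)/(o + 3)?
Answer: √(-10132884 + 42*√6)/6 ≈ 530.53*I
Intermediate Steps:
F(p, o) = -o/(3*(3 + o)) (F(p, o) = -(o + o)/(6*(o + 3)) = -2*o/(6*(3 + o)) = -o/(3*(3 + o)))
b(Y) = 8 + 4*Y (b(Y) = 9 + (-1 + 4*Y) = 8 + 4*Y)
s(a, r) = 1
S(W) = √(43/6 + W) (S(W) = √(W + (8 + 4*(-1*5/(9 + 3*5)))) = √(W + (8 + 4*(-1*5/(9 + 15)))) = √(W + (8 + 4*(-1*5/24))) = √(W + (8 + 4*(-1*5*1/24))) = √(W + (8 + 4*(-5/24))) = √(W + (8 - ⅚)) = √(W + 43/6) = √(43/6 + W))
√(S(s(-24, 17)) - 281469) = √(√(258 + 36*1)/6 - 281469) = √(√(258 + 36)/6 - 281469) = √(√294/6 - 281469) = √((7*√6)/6 - 281469) = √(7*√6/6 - 281469) = √(-281469 + 7*√6/6)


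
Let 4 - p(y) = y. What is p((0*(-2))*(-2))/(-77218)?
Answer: -2/38609 ≈ -5.1801e-5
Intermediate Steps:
p(y) = 4 - y
p((0*(-2))*(-2))/(-77218) = (4 - 0*(-2)*(-2))/(-77218) = (4 - 0*(-2))*(-1/77218) = (4 - 1*0)*(-1/77218) = (4 + 0)*(-1/77218) = 4*(-1/77218) = -2/38609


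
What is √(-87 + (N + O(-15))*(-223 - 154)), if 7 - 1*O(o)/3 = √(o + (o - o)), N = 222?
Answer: √(-91698 + 1131*I*√15) ≈ 7.231 + 302.9*I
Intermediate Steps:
O(o) = 21 - 3*√o (O(o) = 21 - 3*√(o + (o - o)) = 21 - 3*√(o + 0) = 21 - 3*√o)
√(-87 + (N + O(-15))*(-223 - 154)) = √(-87 + (222 + (21 - 3*I*√15))*(-223 - 154)) = √(-87 + (222 + (21 - 3*I*√15))*(-377)) = √(-87 + (243 - 3*I*√15)*(-377)) = √(-87 + (-91611 + 1131*I*√15)) = √(-91698 + 1131*I*√15)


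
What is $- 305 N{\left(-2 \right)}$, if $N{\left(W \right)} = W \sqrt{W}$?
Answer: $610 i \sqrt{2} \approx 862.67 i$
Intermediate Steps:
$N{\left(W \right)} = W^{\frac{3}{2}}$
$- 305 N{\left(-2 \right)} = - 305 \left(-2\right)^{\frac{3}{2}} = - 305 \left(- 2 i \sqrt{2}\right) = 610 i \sqrt{2}$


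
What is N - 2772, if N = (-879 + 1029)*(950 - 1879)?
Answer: -142122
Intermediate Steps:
N = -139350 (N = 150*(-929) = -139350)
N - 2772 = -139350 - 2772 = -142122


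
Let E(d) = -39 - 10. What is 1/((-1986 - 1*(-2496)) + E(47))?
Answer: 1/461 ≈ 0.0021692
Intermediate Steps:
E(d) = -49
1/((-1986 - 1*(-2496)) + E(47)) = 1/((-1986 - 1*(-2496)) - 49) = 1/((-1986 + 2496) - 49) = 1/(510 - 49) = 1/461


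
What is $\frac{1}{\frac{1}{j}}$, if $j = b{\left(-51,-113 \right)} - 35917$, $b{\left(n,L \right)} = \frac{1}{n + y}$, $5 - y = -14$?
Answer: $- \frac{1149345}{32} \approx -35917.0$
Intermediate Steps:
$y = 19$ ($y = 5 - -14 = 5 + 14 = 19$)
$b{\left(n,L \right)} = \frac{1}{19 + n}$ ($b{\left(n,L \right)} = \frac{1}{n + 19} = \frac{1}{19 + n}$)
$j = - \frac{1149345}{32}$ ($j = \frac{1}{19 - 51} - 35917 = \frac{1}{-32} - 35917 = - \frac{1}{32} - 35917 = - \frac{1149345}{32} \approx -35917.0$)
$\frac{1}{\frac{1}{j}} = \frac{1}{\frac{1}{- \frac{1149345}{32}}} = \frac{1}{- \frac{32}{1149345}} = - \frac{1149345}{32}$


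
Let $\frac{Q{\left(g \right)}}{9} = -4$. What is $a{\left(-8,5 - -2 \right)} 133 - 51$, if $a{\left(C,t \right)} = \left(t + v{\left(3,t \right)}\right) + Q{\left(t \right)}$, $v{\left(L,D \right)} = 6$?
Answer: $-3110$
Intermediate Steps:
$Q{\left(g \right)} = -36$ ($Q{\left(g \right)} = 9 \left(-4\right) = -36$)
$a{\left(C,t \right)} = -30 + t$ ($a{\left(C,t \right)} = \left(t + 6\right) - 36 = \left(6 + t\right) - 36 = -30 + t$)
$a{\left(-8,5 - -2 \right)} 133 - 51 = \left(-30 + \left(5 - -2\right)\right) 133 - 51 = \left(-30 + \left(5 + 2\right)\right) 133 - 51 = \left(-30 + 7\right) 133 - 51 = \left(-23\right) 133 - 51 = -3059 - 51 = -3110$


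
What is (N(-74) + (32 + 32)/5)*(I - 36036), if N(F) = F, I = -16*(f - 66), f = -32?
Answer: 10547208/5 ≈ 2.1094e+6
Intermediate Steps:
I = 1568 (I = -16*(-32 - 66) = -16*(-98) = 1568)
(N(-74) + (32 + 32)/5)*(I - 36036) = (-74 + (32 + 32)/5)*(1568 - 36036) = (-74 + (1/5)*64)*(-34468) = (-74 + 64/5)*(-34468) = -306/5*(-34468) = 10547208/5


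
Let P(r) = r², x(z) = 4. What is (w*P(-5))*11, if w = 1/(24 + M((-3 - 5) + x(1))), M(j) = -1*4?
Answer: 55/4 ≈ 13.750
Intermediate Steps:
M(j) = -4
w = 1/20 (w = 1/(24 - 4) = 1/20 ≈ 0.050000)
(w*P(-5))*11 = ((1/20)*(-5)²)*11 = ((1/20)*25)*11 = (5/4)*11 = 55/4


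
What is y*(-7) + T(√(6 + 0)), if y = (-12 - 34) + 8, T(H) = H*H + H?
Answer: 272 + √6 ≈ 274.45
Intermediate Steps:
T(H) = H + H² (T(H) = H² + H = H + H²)
y = -38 (y = -46 + 8 = -38)
y*(-7) + T(√(6 + 0)) = -38*(-7) + √(6 + 0)*(1 + √(6 + 0)) = 266 + √6*(1 + √6)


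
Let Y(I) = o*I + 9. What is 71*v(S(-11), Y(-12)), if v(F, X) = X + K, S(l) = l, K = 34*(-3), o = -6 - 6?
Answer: 3621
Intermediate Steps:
o = -12
K = -102
Y(I) = 9 - 12*I (Y(I) = -12*I + 9 = 9 - 12*I)
v(F, X) = -102 + X (v(F, X) = X - 102 = -102 + X)
71*v(S(-11), Y(-12)) = 71*(-102 + (9 - 12*(-12))) = 71*(-102 + (9 + 144)) = 71*(-102 + 153) = 71*51 = 3621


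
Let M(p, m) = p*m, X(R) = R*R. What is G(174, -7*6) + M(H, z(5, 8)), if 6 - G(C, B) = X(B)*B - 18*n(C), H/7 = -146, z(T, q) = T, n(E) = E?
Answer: 72116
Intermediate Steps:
X(R) = R²
H = -1022 (H = 7*(-146) = -1022)
G(C, B) = 6 - B³ + 18*C (G(C, B) = 6 - (B²*B - 18*C) = 6 - (B³ - 18*C) = 6 + (-B³ + 18*C) = 6 - B³ + 18*C)
M(p, m) = m*p
G(174, -7*6) + M(H, z(5, 8)) = (6 - (-7*6)³ + 18*174) + 5*(-1022) = (6 - 1*(-42)³ + 3132) - 5110 = (6 - 1*(-74088) + 3132) - 5110 = (6 + 74088 + 3132) - 5110 = 77226 - 5110 = 72116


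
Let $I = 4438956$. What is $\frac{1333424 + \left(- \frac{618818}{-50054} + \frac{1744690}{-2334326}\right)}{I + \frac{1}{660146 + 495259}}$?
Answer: $\frac{1551845927170948672320}{5166035546743910595089} \approx 0.30039$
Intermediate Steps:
$\frac{1333424 + \left(- \frac{618818}{-50054} + \frac{1744690}{-2334326}\right)}{I + \frac{1}{660146 + 495259}} = \frac{1333424 + \left(- \frac{618818}{-50054} + \frac{1744690}{-2334326}\right)}{4438956 + \frac{1}{660146 + 495259}} = \frac{1333424 + \left(\left(-618818\right) \left(- \frac{1}{50054}\right) + 1744690 \left(- \frac{1}{2334326}\right)\right)}{4438956 + \frac{1}{1155405}} = \frac{1333424 + \left(\frac{309409}{25027} - \frac{872345}{1167163}\right)}{4438956 + \frac{1}{1155405}} = \frac{1333424 + \frac{11699950288}{1007261669}}{\frac{5128791957181}{1155405}} = \frac{1343118583674944}{1007261669} \cdot \frac{1155405}{5128791957181} = \frac{1551845927170948672320}{5166035546743910595089}$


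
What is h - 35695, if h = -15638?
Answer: -51333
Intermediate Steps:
h - 35695 = -15638 - 35695 = -51333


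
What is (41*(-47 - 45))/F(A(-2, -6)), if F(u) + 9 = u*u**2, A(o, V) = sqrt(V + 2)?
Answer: 33948/145 - 30176*I/145 ≈ 234.12 - 208.11*I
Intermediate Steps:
A(o, V) = sqrt(2 + V)
F(u) = -9 + u**3 (F(u) = -9 + u*u**2 = -9 + u**3)
(41*(-47 - 45))/F(A(-2, -6)) = (41*(-47 - 45))/(-9 + (sqrt(2 - 6))**3) = (41*(-92))/(-9 + (sqrt(-4))**3) = -3772/(-9 + (2*I)**3) = -3772*(-9 + 8*I)/145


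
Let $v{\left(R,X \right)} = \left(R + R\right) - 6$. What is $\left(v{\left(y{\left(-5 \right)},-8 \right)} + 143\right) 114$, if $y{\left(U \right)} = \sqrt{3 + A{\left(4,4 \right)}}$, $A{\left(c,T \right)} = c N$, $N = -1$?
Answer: $15618 + 228 i \approx 15618.0 + 228.0 i$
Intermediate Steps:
$A{\left(c,T \right)} = - c$ ($A{\left(c,T \right)} = c \left(-1\right) = - c$)
$y{\left(U \right)} = i$ ($y{\left(U \right)} = \sqrt{3 - 4} = \sqrt{-1} = i$)
$v{\left(R,X \right)} = -6 + 2 R$ ($v{\left(R,X \right)} = 2 R - 6 = -6 + 2 R$)
$\left(v{\left(y{\left(-5 \right)},-8 \right)} + 143\right) 114 = \left(\left(-6 + 2 i\right) + 143\right) 114 = \left(137 + 2 i\right) 114 = 15618 + 228 i$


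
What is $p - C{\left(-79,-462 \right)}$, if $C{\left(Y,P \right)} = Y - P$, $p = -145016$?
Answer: $-145399$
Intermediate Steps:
$p - C{\left(-79,-462 \right)} = -145016 - \left(-79 - -462\right) = -145016 - \left(-79 + 462\right) = -145016 - 383 = -145399$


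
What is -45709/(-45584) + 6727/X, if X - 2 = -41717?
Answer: 1600107367/1901536560 ≈ 0.84148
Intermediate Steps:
X = -41715 (X = 2 - 41717 = -41715)
-45709/(-45584) + 6727/X = -45709/(-45584) + 6727/(-41715) = -45709*(-1/45584) + 6727*(-1/41715) = 45709/45584 - 6727/41715 = 1600107367/1901536560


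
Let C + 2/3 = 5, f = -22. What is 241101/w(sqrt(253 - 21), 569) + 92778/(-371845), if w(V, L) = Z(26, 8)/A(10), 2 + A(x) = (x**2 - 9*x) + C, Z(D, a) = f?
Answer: -1105712524371/8180590 ≈ -1.3516e+5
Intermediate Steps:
C = 13/3 (C = -2/3 + 5 = 13/3 ≈ 4.3333)
Z(D, a) = -22
A(x) = 7/3 + x**2 - 9*x (A(x) = -2 + ((x**2 - 9*x) + 13/3) = -2 + (13/3 + x**2 - 9*x) = 7/3 + x**2 - 9*x)
w(V, L) = -66/37 (w(V, L) = -22/(7/3 + 10**2 - 9*10) = -22/(7/3 + 100 - 90) = -22/37/3 = -22*3/37 = -66/37)
241101/w(sqrt(253 - 21), 569) + 92778/(-371845) = 241101/(-66/37) + 92778/(-371845) = 241101*(-37/66) + 92778*(-1/371845) = -2973579/22 - 92778/371845 = -1105712524371/8180590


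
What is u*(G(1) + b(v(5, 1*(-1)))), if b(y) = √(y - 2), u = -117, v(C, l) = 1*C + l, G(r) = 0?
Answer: -117*√2 ≈ -165.46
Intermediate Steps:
v(C, l) = C + l
b(y) = √(-2 + y)
u*(G(1) + b(v(5, 1*(-1)))) = -117*(0 + √(-2 + (5 + 1*(-1)))) = -117*(0 + √(-2 + (5 - 1))) = -117*(0 + √(-2 + 4)) = -117*(0 + √2) = -117*√2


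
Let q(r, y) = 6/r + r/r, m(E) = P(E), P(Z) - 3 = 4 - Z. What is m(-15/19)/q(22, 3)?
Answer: 814/133 ≈ 6.1203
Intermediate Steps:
P(Z) = 7 - Z (P(Z) = 3 + (4 - Z) = 7 - Z)
m(E) = 7 - E
q(r, y) = 1 + 6/r (q(r, y) = 6/r + 1 = 1 + 6/r)
m(-15/19)/q(22, 3) = (7 - (-15)/19)/(((6 + 22)/22)) = (7 - (-15)/19)/(((1/22)*28)) = (7 - 1*(-15/19))/(14/11) = (7 + 15/19)*(11/14) = (148/19)*(11/14) = 814/133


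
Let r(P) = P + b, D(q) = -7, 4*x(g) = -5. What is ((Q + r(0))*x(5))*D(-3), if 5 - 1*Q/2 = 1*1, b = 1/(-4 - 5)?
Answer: 2485/36 ≈ 69.028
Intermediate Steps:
x(g) = -5/4 (x(g) = (1/4)*(-5) = -5/4)
b = -1/9 (b = 1/(-9) = -1/9 ≈ -0.11111)
Q = 8 (Q = 10 - 2 = 8)
r(P) = -1/9 + P (r(P) = P - 1/9 = -1/9 + P)
((Q + r(0))*x(5))*D(-3) = ((8 + (-1/9 + 0))*(-5/4))*(-7) = ((8 - 1/9)*(-5/4))*(-7) = ((71/9)*(-5/4))*(-7) = -355/36*(-7) = 2485/36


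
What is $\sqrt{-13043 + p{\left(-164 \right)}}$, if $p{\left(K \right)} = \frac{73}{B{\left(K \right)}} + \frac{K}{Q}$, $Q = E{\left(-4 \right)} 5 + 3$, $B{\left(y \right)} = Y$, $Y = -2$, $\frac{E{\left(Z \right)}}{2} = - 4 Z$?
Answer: $\frac{9 i \sqrt{17162270}}{326} \approx 114.37 i$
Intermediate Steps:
$E{\left(Z \right)} = - 8 Z$ ($E{\left(Z \right)} = 2 \left(- 4 Z\right) = - 8 Z$)
$B{\left(y \right)} = -2$
$Q = 163$ ($Q = \left(-8\right) \left(-4\right) 5 + 3 = 32 \cdot 5 + 3 = 160 + 3 = 163$)
$p{\left(K \right)} = - \frac{73}{2} + \frac{K}{163}$ ($p{\left(K \right)} = \frac{73}{-2} + \frac{K}{163} = 73 \left(- \frac{1}{2}\right) + K \frac{1}{163} = - \frac{73}{2} + \frac{K}{163}$)
$\sqrt{-13043 + p{\left(-164 \right)}} = \sqrt{-13043 + \left(- \frac{73}{2} + \frac{1}{163} \left(-164\right)\right)} = \sqrt{-13043 - \frac{12227}{326}} = \sqrt{- \frac{4264245}{326}} = \frac{9 i \sqrt{17162270}}{326}$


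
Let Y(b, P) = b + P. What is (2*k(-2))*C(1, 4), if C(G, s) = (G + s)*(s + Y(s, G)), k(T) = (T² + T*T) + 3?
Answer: 990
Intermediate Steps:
k(T) = 3 + 2*T² (k(T) = (T² + T²) + 3 = 2*T² + 3 = 3 + 2*T²)
Y(b, P) = P + b
C(G, s) = (G + s)*(G + 2*s) (C(G, s) = (G + s)*(s + (G + s)) = (G + s)*(G + 2*s))
(2*k(-2))*C(1, 4) = (2*(3 + 2*(-2)²))*(1² + 2*4² + 3*1*4) = (2*(3 + 2*4))*(1 + 2*16 + 12) = (2*(3 + 8))*(1 + 32 + 12) = (2*11)*45 = 22*45 = 990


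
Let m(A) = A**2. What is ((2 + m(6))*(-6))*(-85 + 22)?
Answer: 14364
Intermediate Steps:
((2 + m(6))*(-6))*(-85 + 22) = ((2 + 6**2)*(-6))*(-85 + 22) = ((2 + 36)*(-6))*(-63) = (38*(-6))*(-63) = -228*(-63) = 14364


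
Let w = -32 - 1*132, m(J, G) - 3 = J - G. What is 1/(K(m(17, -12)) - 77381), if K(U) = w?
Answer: -1/77545 ≈ -1.2896e-5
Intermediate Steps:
m(J, G) = 3 + J - G (m(J, G) = 3 + (J - G) = 3 + J - G)
w = -164 (w = -32 - 132 = -164)
K(U) = -164
1/(K(m(17, -12)) - 77381) = 1/(-164 - 77381) = 1/(-77545) = -1/77545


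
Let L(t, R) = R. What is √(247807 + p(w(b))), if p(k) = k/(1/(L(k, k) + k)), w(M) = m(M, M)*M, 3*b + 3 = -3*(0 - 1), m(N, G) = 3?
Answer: √247807 ≈ 497.80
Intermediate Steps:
b = 0 (b = -1 + (-3*(0 - 1))/3 = -1 + (-3*(-1))/3 = -1 + (⅓)*3 = -1 + 1 = 0)
w(M) = 3*M
p(k) = 2*k² (p(k) = k/(1/(k + k)) = k/(1/(2*k)) = k/((1/(2*k))) = k*(2*k) = 2*k²)
√(247807 + p(w(b))) = √(247807 + 2*(3*0)²) = √(247807 + 2*0²) = √(247807 + 2*0) = √(247807 + 0) = √247807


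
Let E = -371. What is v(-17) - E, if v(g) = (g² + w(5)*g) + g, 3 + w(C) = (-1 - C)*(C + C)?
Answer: 1714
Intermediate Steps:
w(C) = -3 + 2*C*(-1 - C) (w(C) = -3 + (-1 - C)*(C + C) = -3 + (-1 - C)*(2*C) = -3 + 2*C*(-1 - C))
v(g) = g² - 62*g (v(g) = (g² + (-3 - 2*5 - 2*5²)*g) + g = (g² + (-3 - 10 - 2*25)*g) + g = (g² + (-3 - 10 - 50)*g) + g = (g² - 63*g) + g = g² - 62*g)
v(-17) - E = -17*(-62 - 17) - 1*(-371) = -17*(-79) + 371 = 1343 + 371 = 1714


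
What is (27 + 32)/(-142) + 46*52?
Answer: 339605/142 ≈ 2391.6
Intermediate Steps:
(27 + 32)/(-142) + 46*52 = 59*(-1/142) + 2392 = -59/142 + 2392 = 339605/142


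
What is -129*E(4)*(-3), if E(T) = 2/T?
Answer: 387/2 ≈ 193.50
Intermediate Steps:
-129*E(4)*(-3) = -129*2/4*(-3) = -129*2*(1/4)*(-3) = -129*(-3)/2 = -129*(-3/2) = 387/2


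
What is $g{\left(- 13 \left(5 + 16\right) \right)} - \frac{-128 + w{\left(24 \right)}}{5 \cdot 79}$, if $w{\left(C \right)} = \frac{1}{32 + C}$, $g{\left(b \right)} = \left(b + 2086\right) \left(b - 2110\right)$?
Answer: $- \frac{95566776313}{22120} \approx -4.3204 \cdot 10^{6}$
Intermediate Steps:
$g{\left(b \right)} = \left(-2110 + b\right) \left(2086 + b\right)$ ($g{\left(b \right)} = \left(2086 + b\right) \left(-2110 + b\right) = \left(-2110 + b\right) \left(2086 + b\right)$)
$g{\left(- 13 \left(5 + 16\right) \right)} - \frac{-128 + w{\left(24 \right)}}{5 \cdot 79} = \left(-4401460 + \left(- 13 \left(5 + 16\right)\right)^{2} - 24 \left(- 13 \left(5 + 16\right)\right)\right) - \frac{-128 + \frac{1}{32 + 24}}{5 \cdot 79} = \left(-4401460 + \left(\left(-13\right) 21\right)^{2} - 24 \left(\left(-13\right) 21\right)\right) - \frac{-128 + \frac{1}{56}}{395} = \left(-4401460 + \left(-273\right)^{2} - -6552\right) - \left(-128 + \frac{1}{56}\right) \frac{1}{395} = \left(-4401460 + 74529 + 6552\right) - \left(- \frac{7167}{56}\right) \frac{1}{395} = -4320379 - - \frac{7167}{22120} = -4320379 + \frac{7167}{22120} = - \frac{95566776313}{22120}$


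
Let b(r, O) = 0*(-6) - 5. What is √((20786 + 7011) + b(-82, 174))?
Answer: 12*√193 ≈ 166.71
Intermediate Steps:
b(r, O) = -5 (b(r, O) = 0 - 5 = -5)
√((20786 + 7011) + b(-82, 174)) = √((20786 + 7011) - 5) = √(27797 - 5) = √27792 = 12*√193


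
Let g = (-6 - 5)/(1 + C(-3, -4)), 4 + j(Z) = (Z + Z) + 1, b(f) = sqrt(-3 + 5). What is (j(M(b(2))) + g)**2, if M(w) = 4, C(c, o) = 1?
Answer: 1/4 ≈ 0.25000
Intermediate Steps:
b(f) = sqrt(2)
j(Z) = -3 + 2*Z (j(Z) = -4 + ((Z + Z) + 1) = -4 + (2*Z + 1) = -4 + (1 + 2*Z) = -3 + 2*Z)
g = -11/2 (g = (-6 - 5)/(1 + 1) = -11/2 ≈ -5.5000)
(j(M(b(2))) + g)**2 = ((-3 + 2*4) - 11/2)**2 = ((-3 + 8) - 11/2)**2 = (5 - 11/2)**2 = (-1/2)**2 = 1/4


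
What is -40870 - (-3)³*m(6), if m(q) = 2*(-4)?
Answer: -41086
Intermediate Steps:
m(q) = -8
-40870 - (-3)³*m(6) = -40870 - (-3)³*(-8) = -40870 - (-27)*(-8) = -40870 - 1*216 = -40870 - 216 = -41086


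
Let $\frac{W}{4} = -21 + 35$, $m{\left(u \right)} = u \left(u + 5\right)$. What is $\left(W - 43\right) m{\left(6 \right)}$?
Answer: $858$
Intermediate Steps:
$m{\left(u \right)} = u \left(5 + u\right)$
$W = 56$ ($W = 4 \left(-21 + 35\right) = 4 \cdot 14 = 56$)
$\left(W - 43\right) m{\left(6 \right)} = \left(56 - 43\right) 6 \left(5 + 6\right) = 13 \cdot 6 \cdot 11 = 13 \cdot 66 = 858$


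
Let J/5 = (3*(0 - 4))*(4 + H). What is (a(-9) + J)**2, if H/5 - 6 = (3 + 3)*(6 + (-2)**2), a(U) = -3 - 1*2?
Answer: 401802025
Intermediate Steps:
a(U) = -5 (a(U) = -3 - 2 = -5)
H = 330 (H = 30 + 5*((3 + 3)*(6 + (-2)**2)) = 30 + 5*(6*(6 + 4)) = 30 + 5*(6*10) = 30 + 5*60 = 30 + 300 = 330)
J = -20040 (J = 5*((3*(0 - 4))*(4 + 330)) = 5*((3*(-4))*334) = 5*(-12*334) = 5*(-4008) = -20040)
(a(-9) + J)**2 = (-5 - 20040)**2 = (-20045)**2 = 401802025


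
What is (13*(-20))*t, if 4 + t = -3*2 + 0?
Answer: 2600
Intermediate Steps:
t = -10 (t = -4 + (-3*2 + 0) = -4 + (-6 + 0) = -4 - 6 = -10)
(13*(-20))*t = (13*(-20))*(-10) = -260*(-10) = 2600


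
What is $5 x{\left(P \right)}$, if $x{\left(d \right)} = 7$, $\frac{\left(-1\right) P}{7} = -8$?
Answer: $35$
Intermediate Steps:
$P = 56$ ($P = \left(-7\right) \left(-8\right) = 56$)
$5 x{\left(P \right)} = 5 \cdot 7 = 35$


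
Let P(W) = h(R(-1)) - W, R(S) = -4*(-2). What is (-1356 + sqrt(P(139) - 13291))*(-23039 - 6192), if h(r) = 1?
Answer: 39637236 - 29231*I*sqrt(13429) ≈ 3.9637e+7 - 3.3874e+6*I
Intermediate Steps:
R(S) = 8
P(W) = 1 - W
(-1356 + sqrt(P(139) - 13291))*(-23039 - 6192) = (-1356 + sqrt((1 - 1*139) - 13291))*(-23039 - 6192) = (-1356 + sqrt((1 - 139) - 13291))*(-29231) = (-1356 + sqrt(-138 - 13291))*(-29231) = (-1356 + sqrt(-13429))*(-29231) = (-1356 + I*sqrt(13429))*(-29231) = 39637236 - 29231*I*sqrt(13429)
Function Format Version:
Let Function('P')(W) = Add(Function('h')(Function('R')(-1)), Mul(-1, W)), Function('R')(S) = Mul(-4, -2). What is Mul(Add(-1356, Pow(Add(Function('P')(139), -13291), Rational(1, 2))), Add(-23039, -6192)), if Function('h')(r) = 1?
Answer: Add(39637236, Mul(-29231, I, Pow(13429, Rational(1, 2)))) ≈ Add(3.9637e+7, Mul(-3.3874e+6, I))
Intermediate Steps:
Function('R')(S) = 8
Function('P')(W) = Add(1, Mul(-1, W))
Mul(Add(-1356, Pow(Add(Function('P')(139), -13291), Rational(1, 2))), Add(-23039, -6192)) = Mul(Add(-1356, Pow(Add(Add(1, Mul(-1, 139)), -13291), Rational(1, 2))), Add(-23039, -6192)) = Mul(Add(-1356, Pow(Add(Add(1, -139), -13291), Rational(1, 2))), -29231) = Mul(Add(-1356, Pow(Add(-138, -13291), Rational(1, 2))), -29231) = Mul(Add(-1356, Pow(-13429, Rational(1, 2))), -29231) = Mul(Add(-1356, Mul(I, Pow(13429, Rational(1, 2)))), -29231) = Add(39637236, Mul(-29231, I, Pow(13429, Rational(1, 2))))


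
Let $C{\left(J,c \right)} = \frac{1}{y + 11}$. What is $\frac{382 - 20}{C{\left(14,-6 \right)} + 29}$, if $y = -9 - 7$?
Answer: $\frac{905}{72} \approx 12.569$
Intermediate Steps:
$y = -16$
$C{\left(J,c \right)} = - \frac{1}{5}$ ($C{\left(J,c \right)} = \frac{1}{-16 + 11} = \frac{1}{-5} = - \frac{1}{5}$)
$\frac{382 - 20}{C{\left(14,-6 \right)} + 29} = \frac{382 - 20}{- \frac{1}{5} + 29} = \frac{362}{\frac{144}{5}} = 362 \cdot \frac{5}{144} = \frac{905}{72}$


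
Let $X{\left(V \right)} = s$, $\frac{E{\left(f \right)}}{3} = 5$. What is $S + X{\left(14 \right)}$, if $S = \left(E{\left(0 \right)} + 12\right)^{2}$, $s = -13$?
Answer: $716$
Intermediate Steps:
$E{\left(f \right)} = 15$ ($E{\left(f \right)} = 3 \cdot 5 = 15$)
$X{\left(V \right)} = -13$
$S = 729$ ($S = \left(15 + 12\right)^{2} = 27^{2} = 729$)
$S + X{\left(14 \right)} = 729 - 13 = 716$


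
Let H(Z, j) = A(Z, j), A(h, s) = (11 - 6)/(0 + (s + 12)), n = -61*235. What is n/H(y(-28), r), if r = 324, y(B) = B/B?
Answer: -963312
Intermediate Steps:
y(B) = 1
n = -14335
A(h, s) = 5/(12 + s) (A(h, s) = 5/(0 + (12 + s)) = 5/(12 + s))
H(Z, j) = 5/(12 + j)
n/H(y(-28), r) = -14335/(5/(12 + 324)) = -14335/(5/336) = -14335/(5*(1/336)) = -14335/5/336 = -14335*336/5 = -963312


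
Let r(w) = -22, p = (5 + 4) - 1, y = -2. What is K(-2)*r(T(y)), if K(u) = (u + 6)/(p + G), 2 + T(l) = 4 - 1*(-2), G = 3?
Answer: -8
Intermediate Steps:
T(l) = 4 (T(l) = -2 + (4 - 1*(-2)) = -2 + (4 + 2) = -2 + 6 = 4)
p = 8 (p = 9 - 1 = 8)
K(u) = 6/11 + u/11 (K(u) = (u + 6)/(8 + 3) = (6 + u)/11 = (6 + u)*(1/11) = 6/11 + u/11)
K(-2)*r(T(y)) = (6/11 + (1/11)*(-2))*(-22) = (6/11 - 2/11)*(-22) = (4/11)*(-22) = -8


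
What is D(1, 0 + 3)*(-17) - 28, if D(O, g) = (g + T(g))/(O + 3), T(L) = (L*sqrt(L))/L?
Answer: -163/4 - 17*sqrt(3)/4 ≈ -48.111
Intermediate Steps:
T(L) = sqrt(L) (T(L) = L**(3/2)/L = sqrt(L))
D(O, g) = (g + sqrt(g))/(3 + O) (D(O, g) = (g + sqrt(g))/(O + 3) = (g + sqrt(g))/(3 + O))
D(1, 0 + 3)*(-17) - 28 = (((0 + 3) + sqrt(0 + 3))/(3 + 1))*(-17) - 28 = ((3 + sqrt(3))/4)*(-17) - 28 = (3/4 + sqrt(3)/4)*(-17) - 28 = (-51/4 - 17*sqrt(3)/4) - 28 = -163/4 - 17*sqrt(3)/4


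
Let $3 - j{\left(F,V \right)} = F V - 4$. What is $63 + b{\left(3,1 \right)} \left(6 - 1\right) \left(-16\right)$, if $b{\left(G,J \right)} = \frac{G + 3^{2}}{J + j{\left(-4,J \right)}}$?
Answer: $-17$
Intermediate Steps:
$j{\left(F,V \right)} = 7 - F V$ ($j{\left(F,V \right)} = 3 - \left(F V - 4\right) = 3 - \left(-4 + F V\right) = 7 - F V$)
$b{\left(G,J \right)} = \frac{9 + G}{7 + 5 J}$ ($b{\left(G,J \right)} = \frac{G + 3^{2}}{J + \left(7 - - 4 J\right)} = \frac{G + 9}{J + \left(7 + 4 J\right)} = \frac{9 + G}{7 + 5 J}$)
$63 + b{\left(3,1 \right)} \left(6 - 1\right) \left(-16\right) = 63 + \frac{9 + 3}{7 + 5 \cdot 1} \left(6 - 1\right) \left(-16\right) = 63 + \frac{1}{7 + 5} \cdot 12 \cdot 5 \left(-16\right) = 63 + \frac{1}{12} \cdot 12 \cdot 5 \left(-16\right) = 63 + 1 \cdot 5 \left(-16\right) = 63 + 5 \left(-16\right) = 63 - 80 = -17$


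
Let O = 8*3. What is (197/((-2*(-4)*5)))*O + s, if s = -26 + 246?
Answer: 1691/5 ≈ 338.20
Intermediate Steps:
s = 220
O = 24
(197/((-2*(-4)*5)))*O + s = (197/((-2*(-4)*5)))*24 + 220 = (197/((8*5)))*24 + 220 = (197/40)*24 + 220 = 591/5 + 220 = 1691/5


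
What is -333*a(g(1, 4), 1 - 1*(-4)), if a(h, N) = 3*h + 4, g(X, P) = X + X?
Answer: -3330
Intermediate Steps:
g(X, P) = 2*X
a(h, N) = 4 + 3*h
-333*a(g(1, 4), 1 - 1*(-4)) = -333*(4 + 3*(2*1)) = -333*(4 + 3*2) = -333*(4 + 6) = -333*10 = -3330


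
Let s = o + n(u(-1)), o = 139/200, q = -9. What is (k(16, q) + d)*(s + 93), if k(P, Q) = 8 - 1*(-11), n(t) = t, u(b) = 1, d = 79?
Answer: 928011/100 ≈ 9280.1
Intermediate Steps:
k(P, Q) = 19 (k(P, Q) = 8 + 11 = 19)
o = 139/200 (o = 139*(1/200) = 139/200 ≈ 0.69500)
s = 339/200 (s = 139/200 + 1 = 339/200 ≈ 1.6950)
(k(16, q) + d)*(s + 93) = (19 + 79)*(339/200 + 93) = 98*(18939/200) = 928011/100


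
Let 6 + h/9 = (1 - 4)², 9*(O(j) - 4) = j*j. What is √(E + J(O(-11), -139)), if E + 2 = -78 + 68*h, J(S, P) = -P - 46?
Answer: 43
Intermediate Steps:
O(j) = 4 + j²/9 (O(j) = 4 + (j*j)/9 = 4 + j²/9)
h = 27 (h = -54 + 9*(1 - 4)² = -54 + 9*(-3)² = -54 + 9*9 = -54 + 81 = 27)
J(S, P) = -46 - P
E = 1756 (E = -2 + (-78 + 68*27) = -2 + (-78 + 1836) = -2 + 1758 = 1756)
√(E + J(O(-11), -139)) = √(1756 + (-46 - 1*(-139))) = √(1756 + (-46 + 139)) = √(1756 + 93) = √1849 = 43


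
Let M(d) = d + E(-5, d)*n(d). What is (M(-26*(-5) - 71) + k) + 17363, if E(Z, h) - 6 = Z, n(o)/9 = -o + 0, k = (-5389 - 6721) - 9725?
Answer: -4944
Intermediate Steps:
k = -21835 (k = -12110 - 9725 = -21835)
n(o) = -9*o (n(o) = 9*(-o + 0) = 9*(-o) = -9*o)
E(Z, h) = 6 + Z
M(d) = -8*d (M(d) = d + (6 - 5)*(-9*d) = d + 1*(-9*d) = d - 9*d = -8*d)
(M(-26*(-5) - 71) + k) + 17363 = (-8*(-26*(-5) - 71) - 21835) + 17363 = (-8*(130 - 71) - 21835) + 17363 = (-8*59 - 21835) + 17363 = (-472 - 21835) + 17363 = -22307 + 17363 = -4944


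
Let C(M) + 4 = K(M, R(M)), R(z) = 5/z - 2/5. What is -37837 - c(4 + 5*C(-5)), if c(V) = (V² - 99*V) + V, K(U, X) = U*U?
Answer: -39036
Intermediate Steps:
R(z) = -⅖ + 5/z (R(z) = 5/z - 2*⅕ = 5/z - ⅖ = -⅖ + 5/z)
K(U, X) = U²
C(M) = -4 + M²
c(V) = V² - 98*V
-37837 - c(4 + 5*C(-5)) = -37837 - (4 + 5*(-4 + (-5)²))*(-98 + (4 + 5*(-4 + (-5)²))) = -37837 - (4 + 5*(-4 + 25))*(-98 + (4 + 5*(-4 + 25))) = -37837 - (4 + 5*21)*(-98 + (4 + 5*21)) = -37837 - (4 + 105)*(-98 + (4 + 105)) = -37837 - 109*(-98 + 109) = -37837 - 109*11 = -37837 - 1*1199 = -37837 - 1199 = -39036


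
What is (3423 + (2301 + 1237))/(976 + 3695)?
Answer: 6961/4671 ≈ 1.4903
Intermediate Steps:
(3423 + (2301 + 1237))/(976 + 3695) = (3423 + 3538)/4671 = 6961*(1/4671) = 6961/4671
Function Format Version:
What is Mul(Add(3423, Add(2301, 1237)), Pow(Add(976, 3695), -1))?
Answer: Rational(6961, 4671) ≈ 1.4903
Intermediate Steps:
Mul(Add(3423, Add(2301, 1237)), Pow(Add(976, 3695), -1)) = Mul(Add(3423, 3538), Pow(4671, -1)) = Mul(6961, Rational(1, 4671)) = Rational(6961, 4671)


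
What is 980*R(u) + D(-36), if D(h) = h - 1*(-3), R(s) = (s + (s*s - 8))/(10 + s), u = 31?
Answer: 23487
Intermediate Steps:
R(s) = (-8 + s + s²)/(10 + s) (R(s) = (s + (s² - 8))/(10 + s) = (s + (-8 + s²))/(10 + s) = (-8 + s + s²)/(10 + s))
D(h) = 3 + h (D(h) = h + 3 = 3 + h)
980*R(u) + D(-36) = 980*((-8 + 31 + 31²)/(10 + 31)) + (3 - 36) = 980*((-8 + 31 + 961)/41) - 33 = 980*((1/41)*984) - 33 = 980*24 - 33 = 23520 - 33 = 23487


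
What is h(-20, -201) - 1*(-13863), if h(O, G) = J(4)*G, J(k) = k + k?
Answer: 12255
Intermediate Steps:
J(k) = 2*k
h(O, G) = 8*G (h(O, G) = (2*4)*G = 8*G)
h(-20, -201) - 1*(-13863) = 8*(-201) - 1*(-13863) = -1608 + 13863 = 12255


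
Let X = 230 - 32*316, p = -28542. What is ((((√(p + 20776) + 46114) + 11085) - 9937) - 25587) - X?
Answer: 31557 + I*√7766 ≈ 31557.0 + 88.125*I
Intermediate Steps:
X = -9882 (X = 230 - 10112 = -9882)
((((√(p + 20776) + 46114) + 11085) - 9937) - 25587) - X = ((((√(-28542 + 20776) + 46114) + 11085) - 9937) - 25587) - 1*(-9882) = ((((√(-7766) + 46114) + 11085) - 9937) - 25587) + 9882 = ((((I*√7766 + 46114) + 11085) - 9937) - 25587) + 9882 = ((((46114 + I*√7766) + 11085) - 9937) - 25587) + 9882 = (((57199 + I*√7766) - 9937) - 25587) + 9882 = ((47262 + I*√7766) - 25587) + 9882 = (21675 + I*√7766) + 9882 = 31557 + I*√7766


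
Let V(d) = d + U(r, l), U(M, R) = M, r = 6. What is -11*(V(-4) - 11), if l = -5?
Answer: 99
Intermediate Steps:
V(d) = 6 + d (V(d) = d + 6 = 6 + d)
-11*(V(-4) - 11) = -11*((6 - 4) - 11) = -11*(2 - 11) = -11*(-9) = 99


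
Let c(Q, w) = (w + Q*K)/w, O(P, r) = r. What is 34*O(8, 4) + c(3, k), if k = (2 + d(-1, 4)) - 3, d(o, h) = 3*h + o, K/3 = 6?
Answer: 712/5 ≈ 142.40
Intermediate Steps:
K = 18 (K = 3*6 = 18)
d(o, h) = o + 3*h
k = 10 (k = (2 + (-1 + 3*4)) - 3 = (2 + (-1 + 12)) - 3 = (2 + 11) - 3 = 13 - 3 = 10)
c(Q, w) = (w + 18*Q)/w (c(Q, w) = (w + Q*18)/w = (w + 18*Q)/w)
34*O(8, 4) + c(3, k) = 34*4 + (10 + 18*3)/10 = 136 + (10 + 54)/10 = 136 + (⅒)*64 = 136 + 32/5 = 712/5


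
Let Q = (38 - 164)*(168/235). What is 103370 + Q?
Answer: 24270782/235 ≈ 1.0328e+5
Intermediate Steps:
Q = -21168/235 ≈ -90.077
103370 + Q = 103370 - 21168/235 = 24270782/235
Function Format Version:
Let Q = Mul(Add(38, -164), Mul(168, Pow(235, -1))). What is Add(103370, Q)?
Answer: Rational(24270782, 235) ≈ 1.0328e+5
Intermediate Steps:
Q = Rational(-21168, 235) (Q = Mul(-126, Mul(168, Rational(1, 235))) = Mul(-126, Rational(168, 235)) = Rational(-21168, 235) ≈ -90.077)
Add(103370, Q) = Add(103370, Rational(-21168, 235)) = Rational(24270782, 235)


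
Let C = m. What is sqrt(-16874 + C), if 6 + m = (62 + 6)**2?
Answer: 4*I*sqrt(766) ≈ 110.71*I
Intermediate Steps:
m = 4618 (m = -6 + (62 + 6)**2 = -6 + 68**2 = -6 + 4624 = 4618)
C = 4618
sqrt(-16874 + C) = sqrt(-16874 + 4618) = sqrt(-12256) = 4*I*sqrt(766)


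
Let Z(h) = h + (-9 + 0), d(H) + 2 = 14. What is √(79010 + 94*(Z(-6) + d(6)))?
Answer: 2*√19682 ≈ 280.58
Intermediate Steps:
d(H) = 12 (d(H) = -2 + 14 = 12)
Z(h) = -9 + h (Z(h) = h - 9 = -9 + h)
√(79010 + 94*(Z(-6) + d(6))) = √(79010 + 94*((-9 - 6) + 12)) = √(79010 + 94*(-15 + 12)) = √(79010 + 94*(-3)) = √(79010 - 282) = √78728 = 2*√19682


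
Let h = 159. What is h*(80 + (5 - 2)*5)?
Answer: 15105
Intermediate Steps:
h*(80 + (5 - 2)*5) = 159*(80 + (5 - 2)*5) = 159*(80 + 3*5) = 159*(80 + 15) = 159*95 = 15105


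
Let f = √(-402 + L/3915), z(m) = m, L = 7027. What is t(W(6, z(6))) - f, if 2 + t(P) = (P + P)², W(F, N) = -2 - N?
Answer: 254 - I*√681559305/1305 ≈ 254.0 - 20.005*I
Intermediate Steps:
t(P) = -2 + 4*P² (t(P) = -2 + (P + P)² = -2 + (2*P)² = -2 + 4*P²)
f = I*√681559305/1305 (f = √(-402 + 7027/3915) = √(-1566803/3915) = I*√681559305/1305 ≈ 20.005*I)
t(W(6, z(6))) - f = (-2 + 4*(-2 - 1*6)²) - I*√681559305/1305 = (-2 + 4*(-2 - 6)²) - I*√681559305/1305 = (-2 + 4*(-8)²) - I*√681559305/1305 = (-2 + 4*64) - I*√681559305/1305 = (-2 + 256) - I*√681559305/1305 = 254 - I*√681559305/1305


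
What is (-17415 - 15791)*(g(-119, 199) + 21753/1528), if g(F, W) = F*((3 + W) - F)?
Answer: 968723934357/764 ≈ 1.2680e+9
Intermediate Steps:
g(F, W) = F*(3 + W - F)
(-17415 - 15791)*(g(-119, 199) + 21753/1528) = (-17415 - 15791)*(-119*(3 + 199 - 1*(-119)) + 21753/1528) = -33206*(-119*(3 + 199 + 119) + 21753*(1/1528)) = -33206*(-119*321 + 21753/1528) = -33206*(-38199 + 21753/1528) = -33206*(-58346319/1528) = 968723934357/764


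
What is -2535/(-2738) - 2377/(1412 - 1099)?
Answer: -5714771/856994 ≈ -6.6684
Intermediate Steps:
-2535/(-2738) - 2377/(1412 - 1099) = -2535*(-1/2738) - 2377/313 = 2535/2738 - 2377*1/313 = 2535/2738 - 2377/313 = -5714771/856994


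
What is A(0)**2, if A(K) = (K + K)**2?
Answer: 0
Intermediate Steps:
A(K) = 4*K**2 (A(K) = (2*K)**2 = 4*K**2)
A(0)**2 = (4*0**2)**2 = (4*0)**2 = 0**2 = 0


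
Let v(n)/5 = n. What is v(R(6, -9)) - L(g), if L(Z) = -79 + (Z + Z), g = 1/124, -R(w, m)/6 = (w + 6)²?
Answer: -262943/62 ≈ -4241.0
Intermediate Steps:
R(w, m) = -6*(6 + w)² (R(w, m) = -6*(w + 6)² = -6*(6 + w)²)
v(n) = 5*n
g = 1/124 ≈ 0.0080645
L(Z) = -79 + 2*Z
v(R(6, -9)) - L(g) = 5*(-6*(6 + 6)²) - (-79 + 2*(1/124)) = 5*(-6*12²) - (-79 + 1/62) = 5*(-6*144) - 1*(-4897/62) = 5*(-864) + 4897/62 = -4320 + 4897/62 = -262943/62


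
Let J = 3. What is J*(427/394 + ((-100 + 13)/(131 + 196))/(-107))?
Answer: 14974581/4595222 ≈ 3.2587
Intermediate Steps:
J*(427/394 + ((-100 + 13)/(131 + 196))/(-107)) = 3*(427/394 + ((-100 + 13)/(131 + 196))/(-107)) = 3*(427*(1/394) - 87/327*(-1/107)) = 3*(427/394 - 87*1/327*(-1/107)) = 3*(427/394 - 29/109*(-1/107)) = 3*(427/394 + 29/11663) = 3*(4991527/4595222) = 14974581/4595222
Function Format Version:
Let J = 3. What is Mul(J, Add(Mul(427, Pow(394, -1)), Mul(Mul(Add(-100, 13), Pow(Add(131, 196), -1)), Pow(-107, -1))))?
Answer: Rational(14974581, 4595222) ≈ 3.2587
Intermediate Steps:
Mul(J, Add(Mul(427, Pow(394, -1)), Mul(Mul(Add(-100, 13), Pow(Add(131, 196), -1)), Pow(-107, -1)))) = Mul(3, Add(Mul(427, Pow(394, -1)), Mul(Mul(Add(-100, 13), Pow(Add(131, 196), -1)), Pow(-107, -1)))) = Mul(3, Add(Mul(427, Rational(1, 394)), Mul(Mul(-87, Pow(327, -1)), Rational(-1, 107)))) = Mul(3, Add(Rational(427, 394), Mul(Mul(-87, Rational(1, 327)), Rational(-1, 107)))) = Mul(3, Add(Rational(427, 394), Mul(Rational(-29, 109), Rational(-1, 107)))) = Mul(3, Add(Rational(427, 394), Rational(29, 11663))) = Mul(3, Rational(4991527, 4595222)) = Rational(14974581, 4595222)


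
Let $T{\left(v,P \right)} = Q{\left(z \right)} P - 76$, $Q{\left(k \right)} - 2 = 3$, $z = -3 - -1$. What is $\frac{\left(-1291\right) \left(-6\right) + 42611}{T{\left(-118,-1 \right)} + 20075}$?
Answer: $\frac{50357}{19994} \approx 2.5186$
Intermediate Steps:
$z = -2$ ($z = -3 + 1 = -2$)
$Q{\left(k \right)} = 5$ ($Q{\left(k \right)} = 2 + 3 = 5$)
$T{\left(v,P \right)} = -76 + 5 P$ ($T{\left(v,P \right)} = 5 P - 76 = -76 + 5 P$)
$\frac{\left(-1291\right) \left(-6\right) + 42611}{T{\left(-118,-1 \right)} + 20075} = \frac{\left(-1291\right) \left(-6\right) + 42611}{\left(-76 + 5 \left(-1\right)\right) + 20075} = \frac{7746 + 42611}{\left(-76 - 5\right) + 20075} = \frac{50357}{-81 + 20075} = \frac{50357}{19994}$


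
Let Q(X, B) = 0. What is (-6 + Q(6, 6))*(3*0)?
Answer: 0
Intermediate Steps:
(-6 + Q(6, 6))*(3*0) = (-6 + 0)*(3*0) = -6*0 = 0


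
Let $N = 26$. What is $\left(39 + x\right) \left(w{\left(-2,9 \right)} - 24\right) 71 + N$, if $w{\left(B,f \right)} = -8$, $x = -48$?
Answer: $20474$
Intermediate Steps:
$\left(39 + x\right) \left(w{\left(-2,9 \right)} - 24\right) 71 + N = \left(39 - 48\right) \left(-8 - 24\right) 71 + 26 = \left(-9\right) \left(-32\right) 71 + 26 = 288 \cdot 71 + 26 = 20448 + 26 = 20474$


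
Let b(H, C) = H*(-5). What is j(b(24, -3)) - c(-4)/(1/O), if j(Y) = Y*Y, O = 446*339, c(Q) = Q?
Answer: 619176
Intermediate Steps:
b(H, C) = -5*H
O = 151194
j(Y) = Y²
j(b(24, -3)) - c(-4)/(1/O) = (-5*24)² - (-4)/(1/151194) = (-120)² - (-4)/1/151194 = 14400 - (-4)*151194 = 14400 - 1*(-604776) = 14400 + 604776 = 619176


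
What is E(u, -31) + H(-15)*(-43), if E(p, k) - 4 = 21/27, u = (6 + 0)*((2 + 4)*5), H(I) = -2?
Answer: 817/9 ≈ 90.778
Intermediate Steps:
u = 180 (u = 6*(6*5) = 6*30 = 180)
E(p, k) = 43/9 (E(p, k) = 4 + 21/27 = 4 + 21*(1/27) = 4 + 7/9 = 43/9)
E(u, -31) + H(-15)*(-43) = 43/9 - 2*(-43) = 43/9 + 86 = 817/9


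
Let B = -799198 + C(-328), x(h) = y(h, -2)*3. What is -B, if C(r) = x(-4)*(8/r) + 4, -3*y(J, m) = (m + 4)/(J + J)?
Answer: 131067817/164 ≈ 7.9919e+5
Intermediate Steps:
y(J, m) = -(4 + m)/(6*J) (y(J, m) = -(m + 4)/(3*(J + J)) = -(4 + m)/(3*(2*J)) = -(4 + m)*1/(2*J)/3 = -(4 + m)/(6*J))
x(h) = -1/h (x(h) = ((-4 - 1*(-2))/(6*h))*3 = ((-4 + 2)/(6*h))*3 = ((⅙)*(-2)/h)*3 = -1/(3*h)*3 = -1/h)
C(r) = 4 + 2/r (C(r) = (-1/(-4))*(8/r) + 4 = (-1*(-¼))*(8/r) + 4 = (8/r)/4 + 4 = 2/r + 4 = 4 + 2/r)
B = -131067817/164 (B = -799198 + (4 + 2/(-328)) = -799198 + (4 + 2*(-1/328)) = -799198 + (4 - 1/164) = -799198 + 655/164 = -131067817/164 ≈ -7.9919e+5)
-B = -1*(-131067817/164) = 131067817/164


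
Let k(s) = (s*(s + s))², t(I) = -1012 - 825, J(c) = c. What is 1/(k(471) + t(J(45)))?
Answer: 1/196853715287 ≈ 5.0799e-12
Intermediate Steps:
t(I) = -1837
k(s) = 4*s⁴ (k(s) = (s*(2*s))² = (2*s²)² = 4*s⁴)
1/(k(471) + t(J(45))) = 1/(4*471⁴ - 1837) = 1/(4*49213429281 - 1837) = 1/(196853717124 - 1837) = 1/196853715287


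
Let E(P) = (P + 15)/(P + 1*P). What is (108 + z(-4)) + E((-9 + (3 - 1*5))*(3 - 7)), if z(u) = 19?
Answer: 11235/88 ≈ 127.67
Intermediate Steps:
E(P) = (15 + P)/(2*P) (E(P) = (15 + P)/(P + P) = (15 + P)/((2*P)) = (15 + P)*(1/(2*P)) = (15 + P)/(2*P))
(108 + z(-4)) + E((-9 + (3 - 1*5))*(3 - 7)) = (108 + 19) + (15 + (-9 + (3 - 1*5))*(3 - 7))/(2*(((-9 + (3 - 1*5))*(3 - 7)))) = 127 + (15 + (-9 + (3 - 5))*(-4))/(2*(((-9 + (3 - 5))*(-4)))) = 127 + (15 + (-9 - 2)*(-4))/(2*(((-9 - 2)*(-4)))) = 127 + (15 - 11*(-4))/(2*((-11*(-4)))) = 127 + (½)*(15 + 44)/44 = 127 + (½)*(1/44)*59 = 127 + 59/88 = 11235/88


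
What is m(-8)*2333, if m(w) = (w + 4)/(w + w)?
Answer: 2333/4 ≈ 583.25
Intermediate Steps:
m(w) = (4 + w)/(2*w) (m(w) = (4 + w)/((2*w)) = (4 + w)*(1/(2*w)) = (4 + w)/(2*w))
m(-8)*2333 = ((½)*(4 - 8)/(-8))*2333 = ((½)*(-⅛)*(-4))*2333 = (¼)*2333 = 2333/4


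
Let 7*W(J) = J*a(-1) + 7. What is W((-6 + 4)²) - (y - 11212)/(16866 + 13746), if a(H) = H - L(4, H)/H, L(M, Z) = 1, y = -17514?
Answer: 29669/15306 ≈ 1.9384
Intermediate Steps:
a(H) = H - 1/H
W(J) = 1 (W(J) = (J*(-1 - 1/(-1)) + 7)/7 = (J*(-1 - 1*(-1)) + 7)/7 = (J*(-1 + 1) + 7)/7 = (J*0 + 7)/7 = (0 + 7)/7 = (⅐)*7 = 1)
W((-6 + 4)²) - (y - 11212)/(16866 + 13746) = 1 - (-17514 - 11212)/(16866 + 13746) = 1 - (-28726)/30612 = 1 - 1*(-14363/15306) = 1 + 14363/15306 = 29669/15306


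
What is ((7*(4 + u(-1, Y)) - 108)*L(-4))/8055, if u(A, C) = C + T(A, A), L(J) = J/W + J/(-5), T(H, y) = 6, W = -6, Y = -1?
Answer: -22/2685 ≈ -0.0081937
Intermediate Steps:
L(J) = -11*J/30 (L(J) = J/(-6) + J/(-5) = J*(-⅙) + J*(-⅕) = -J/6 - J/5 = -11*J/30)
u(A, C) = 6 + C (u(A, C) = C + 6 = 6 + C)
((7*(4 + u(-1, Y)) - 108)*L(-4))/8055 = ((7*(4 + (6 - 1)) - 108)*(-11/30*(-4)))/8055 = ((7*(4 + 5) - 108)*(22/15))*(1/8055) = ((7*9 - 108)*(22/15))*(1/8055) = ((63 - 108)*(22/15))*(1/8055) = -45*22/15*(1/8055) = -66*1/8055 = -22/2685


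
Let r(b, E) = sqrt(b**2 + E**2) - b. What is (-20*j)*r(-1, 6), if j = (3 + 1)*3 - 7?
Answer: -100 - 100*sqrt(37) ≈ -708.28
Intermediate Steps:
r(b, E) = sqrt(E**2 + b**2) - b
j = 5 (j = 4*3 - 7 = 12 - 7 = 5)
(-20*j)*r(-1, 6) = (-20*5)*(sqrt(6**2 + (-1)**2) - 1*(-1)) = -100*(sqrt(36 + 1) + 1) = -100*(sqrt(37) + 1) = -100*(1 + sqrt(37)) = -100 - 100*sqrt(37)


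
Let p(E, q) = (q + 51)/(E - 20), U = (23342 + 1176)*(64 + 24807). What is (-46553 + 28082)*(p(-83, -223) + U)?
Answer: -1160128036555326/103 ≈ -1.1263e+13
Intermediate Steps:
U = 609787178 (U = 24518*24871 = 609787178)
p(E, q) = (51 + q)/(-20 + E)
(-46553 + 28082)*(p(-83, -223) + U) = (-46553 + 28082)*((51 - 223)/(-20 - 83) + 609787178) = -18471*(-172/(-103) + 609787178) = -18471*(-1/103*(-172) + 609787178) = -18471*(172/103 + 609787178) = -18471*62808079506/103 = -1160128036555326/103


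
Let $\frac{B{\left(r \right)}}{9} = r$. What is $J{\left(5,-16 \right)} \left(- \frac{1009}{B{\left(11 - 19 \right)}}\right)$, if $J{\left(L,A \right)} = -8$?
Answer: $- \frac{1009}{9} \approx -112.11$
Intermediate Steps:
$B{\left(r \right)} = 9 r$
$J{\left(5,-16 \right)} \left(- \frac{1009}{B{\left(11 - 19 \right)}}\right) = - 8 \left(- \frac{1009}{9 \left(11 - 19\right)}\right) = - 8 \left(- \frac{1009}{9 \left(-8\right)}\right) = - 8 \left(- \frac{1009}{-72}\right) = - 8 \left(\left(-1009\right) \left(- \frac{1}{72}\right)\right) = \left(-8\right) \frac{1009}{72} = - \frac{1009}{9}$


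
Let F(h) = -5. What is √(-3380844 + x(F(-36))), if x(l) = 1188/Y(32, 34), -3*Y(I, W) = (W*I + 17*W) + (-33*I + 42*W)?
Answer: 23*I*√6636178398/1019 ≈ 1838.7*I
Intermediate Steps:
Y(I, W) = 11*I - 59*W/3 - I*W/3 (Y(I, W) = -((W*I + 17*W) + (-33*I + 42*W))/3 = -((I*W + 17*W) + (-33*I + 42*W))/3 = -((17*W + I*W) + (-33*I + 42*W))/3 = -(-33*I + 59*W + I*W)/3 = 11*I - 59*W/3 - I*W/3)
x(l) = -1782/1019 (x(l) = 1188/(11*32 - 59/3*34 - ⅓*32*34) = 1188/(352 - 2006/3 - 1088/3) = 1188/(-2038/3) = 1188*(-3/2038) = -1782/1019)
√(-3380844 + x(F(-36))) = √(-3380844 - 1782/1019) = √(-3445081818/1019) = 23*I*√6636178398/1019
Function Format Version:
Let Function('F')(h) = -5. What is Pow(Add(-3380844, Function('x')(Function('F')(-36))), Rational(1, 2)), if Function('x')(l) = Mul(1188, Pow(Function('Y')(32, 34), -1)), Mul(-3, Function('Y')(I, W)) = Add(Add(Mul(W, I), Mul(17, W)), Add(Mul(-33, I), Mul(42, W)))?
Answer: Mul(Rational(23, 1019), I, Pow(6636178398, Rational(1, 2))) ≈ Mul(1838.7, I)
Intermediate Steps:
Function('Y')(I, W) = Add(Mul(11, I), Mul(Rational(-59, 3), W), Mul(Rational(-1, 3), I, W)) (Function('Y')(I, W) = Mul(Rational(-1, 3), Add(Add(Mul(W, I), Mul(17, W)), Add(Mul(-33, I), Mul(42, W)))) = Mul(Rational(-1, 3), Add(Add(Mul(I, W), Mul(17, W)), Add(Mul(-33, I), Mul(42, W)))) = Mul(Rational(-1, 3), Add(Add(Mul(17, W), Mul(I, W)), Add(Mul(-33, I), Mul(42, W)))) = Mul(Rational(-1, 3), Add(Mul(-33, I), Mul(59, W), Mul(I, W))) = Add(Mul(11, I), Mul(Rational(-59, 3), W), Mul(Rational(-1, 3), I, W)))
Function('x')(l) = Rational(-1782, 1019) (Function('x')(l) = Mul(1188, Pow(Add(Mul(11, 32), Mul(Rational(-59, 3), 34), Mul(Rational(-1, 3), 32, 34)), -1)) = Mul(1188, Pow(Add(352, Rational(-2006, 3), Rational(-1088, 3)), -1)) = Mul(1188, Pow(Rational(-2038, 3), -1)) = Mul(1188, Rational(-3, 2038)) = Rational(-1782, 1019))
Pow(Add(-3380844, Function('x')(Function('F')(-36))), Rational(1, 2)) = Pow(Add(-3380844, Rational(-1782, 1019)), Rational(1, 2)) = Pow(Rational(-3445081818, 1019), Rational(1, 2)) = Mul(Rational(23, 1019), I, Pow(6636178398, Rational(1, 2)))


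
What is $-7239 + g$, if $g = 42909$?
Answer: $35670$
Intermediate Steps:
$-7239 + g = -7239 + 42909 = 35670$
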